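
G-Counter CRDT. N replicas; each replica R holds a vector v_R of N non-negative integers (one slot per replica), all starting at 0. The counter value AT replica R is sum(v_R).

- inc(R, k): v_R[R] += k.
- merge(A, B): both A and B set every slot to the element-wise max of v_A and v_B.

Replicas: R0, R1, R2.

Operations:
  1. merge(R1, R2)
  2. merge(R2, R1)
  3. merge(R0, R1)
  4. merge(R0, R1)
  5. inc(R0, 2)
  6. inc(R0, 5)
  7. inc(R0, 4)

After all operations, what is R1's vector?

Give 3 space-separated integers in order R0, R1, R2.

Op 1: merge R1<->R2 -> R1=(0,0,0) R2=(0,0,0)
Op 2: merge R2<->R1 -> R2=(0,0,0) R1=(0,0,0)
Op 3: merge R0<->R1 -> R0=(0,0,0) R1=(0,0,0)
Op 4: merge R0<->R1 -> R0=(0,0,0) R1=(0,0,0)
Op 5: inc R0 by 2 -> R0=(2,0,0) value=2
Op 6: inc R0 by 5 -> R0=(7,0,0) value=7
Op 7: inc R0 by 4 -> R0=(11,0,0) value=11

Answer: 0 0 0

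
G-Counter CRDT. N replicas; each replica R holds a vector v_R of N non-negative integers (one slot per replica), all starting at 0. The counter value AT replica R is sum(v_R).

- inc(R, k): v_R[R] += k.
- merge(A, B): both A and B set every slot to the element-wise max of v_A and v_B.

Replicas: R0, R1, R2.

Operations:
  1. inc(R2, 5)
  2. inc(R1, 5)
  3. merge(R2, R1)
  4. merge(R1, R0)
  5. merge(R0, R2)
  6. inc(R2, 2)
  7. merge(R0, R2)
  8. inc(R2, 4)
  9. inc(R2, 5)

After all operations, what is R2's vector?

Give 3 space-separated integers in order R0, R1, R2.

Answer: 0 5 16

Derivation:
Op 1: inc R2 by 5 -> R2=(0,0,5) value=5
Op 2: inc R1 by 5 -> R1=(0,5,0) value=5
Op 3: merge R2<->R1 -> R2=(0,5,5) R1=(0,5,5)
Op 4: merge R1<->R0 -> R1=(0,5,5) R0=(0,5,5)
Op 5: merge R0<->R2 -> R0=(0,5,5) R2=(0,5,5)
Op 6: inc R2 by 2 -> R2=(0,5,7) value=12
Op 7: merge R0<->R2 -> R0=(0,5,7) R2=(0,5,7)
Op 8: inc R2 by 4 -> R2=(0,5,11) value=16
Op 9: inc R2 by 5 -> R2=(0,5,16) value=21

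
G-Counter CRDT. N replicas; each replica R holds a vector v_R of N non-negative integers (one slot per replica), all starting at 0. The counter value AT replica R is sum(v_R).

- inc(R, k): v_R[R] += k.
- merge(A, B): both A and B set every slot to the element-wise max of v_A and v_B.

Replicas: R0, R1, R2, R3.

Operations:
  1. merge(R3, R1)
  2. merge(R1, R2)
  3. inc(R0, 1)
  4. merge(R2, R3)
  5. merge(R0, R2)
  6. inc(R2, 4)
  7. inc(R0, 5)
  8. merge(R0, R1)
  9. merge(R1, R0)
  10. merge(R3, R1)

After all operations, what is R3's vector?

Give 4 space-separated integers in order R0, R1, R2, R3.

Answer: 6 0 0 0

Derivation:
Op 1: merge R3<->R1 -> R3=(0,0,0,0) R1=(0,0,0,0)
Op 2: merge R1<->R2 -> R1=(0,0,0,0) R2=(0,0,0,0)
Op 3: inc R0 by 1 -> R0=(1,0,0,0) value=1
Op 4: merge R2<->R3 -> R2=(0,0,0,0) R3=(0,0,0,0)
Op 5: merge R0<->R2 -> R0=(1,0,0,0) R2=(1,0,0,0)
Op 6: inc R2 by 4 -> R2=(1,0,4,0) value=5
Op 7: inc R0 by 5 -> R0=(6,0,0,0) value=6
Op 8: merge R0<->R1 -> R0=(6,0,0,0) R1=(6,0,0,0)
Op 9: merge R1<->R0 -> R1=(6,0,0,0) R0=(6,0,0,0)
Op 10: merge R3<->R1 -> R3=(6,0,0,0) R1=(6,0,0,0)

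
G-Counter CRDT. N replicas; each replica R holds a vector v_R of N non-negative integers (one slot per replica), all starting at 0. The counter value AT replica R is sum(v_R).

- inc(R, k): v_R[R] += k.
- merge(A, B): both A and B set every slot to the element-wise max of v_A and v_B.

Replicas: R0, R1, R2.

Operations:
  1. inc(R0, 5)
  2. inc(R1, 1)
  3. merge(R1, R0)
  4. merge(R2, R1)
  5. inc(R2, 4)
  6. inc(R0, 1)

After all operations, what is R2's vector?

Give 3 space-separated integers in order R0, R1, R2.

Op 1: inc R0 by 5 -> R0=(5,0,0) value=5
Op 2: inc R1 by 1 -> R1=(0,1,0) value=1
Op 3: merge R1<->R0 -> R1=(5,1,0) R0=(5,1,0)
Op 4: merge R2<->R1 -> R2=(5,1,0) R1=(5,1,0)
Op 5: inc R2 by 4 -> R2=(5,1,4) value=10
Op 6: inc R0 by 1 -> R0=(6,1,0) value=7

Answer: 5 1 4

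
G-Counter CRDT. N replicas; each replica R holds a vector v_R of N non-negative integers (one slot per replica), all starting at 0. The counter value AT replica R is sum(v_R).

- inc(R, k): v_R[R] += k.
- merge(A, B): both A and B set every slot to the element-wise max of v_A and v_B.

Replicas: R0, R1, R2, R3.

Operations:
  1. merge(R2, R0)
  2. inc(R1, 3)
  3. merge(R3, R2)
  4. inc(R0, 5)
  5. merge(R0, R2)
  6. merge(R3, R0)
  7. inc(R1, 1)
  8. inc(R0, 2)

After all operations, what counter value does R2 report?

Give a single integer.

Answer: 5

Derivation:
Op 1: merge R2<->R0 -> R2=(0,0,0,0) R0=(0,0,0,0)
Op 2: inc R1 by 3 -> R1=(0,3,0,0) value=3
Op 3: merge R3<->R2 -> R3=(0,0,0,0) R2=(0,0,0,0)
Op 4: inc R0 by 5 -> R0=(5,0,0,0) value=5
Op 5: merge R0<->R2 -> R0=(5,0,0,0) R2=(5,0,0,0)
Op 6: merge R3<->R0 -> R3=(5,0,0,0) R0=(5,0,0,0)
Op 7: inc R1 by 1 -> R1=(0,4,0,0) value=4
Op 8: inc R0 by 2 -> R0=(7,0,0,0) value=7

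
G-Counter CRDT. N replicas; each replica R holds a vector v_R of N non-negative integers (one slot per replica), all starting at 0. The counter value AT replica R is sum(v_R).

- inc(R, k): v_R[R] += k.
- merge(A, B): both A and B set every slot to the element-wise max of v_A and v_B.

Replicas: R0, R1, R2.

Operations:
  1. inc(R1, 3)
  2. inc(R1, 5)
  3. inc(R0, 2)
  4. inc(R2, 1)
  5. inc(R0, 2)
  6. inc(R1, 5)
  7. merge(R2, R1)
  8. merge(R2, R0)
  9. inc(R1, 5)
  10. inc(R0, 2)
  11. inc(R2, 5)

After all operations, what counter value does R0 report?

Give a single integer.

Answer: 20

Derivation:
Op 1: inc R1 by 3 -> R1=(0,3,0) value=3
Op 2: inc R1 by 5 -> R1=(0,8,0) value=8
Op 3: inc R0 by 2 -> R0=(2,0,0) value=2
Op 4: inc R2 by 1 -> R2=(0,0,1) value=1
Op 5: inc R0 by 2 -> R0=(4,0,0) value=4
Op 6: inc R1 by 5 -> R1=(0,13,0) value=13
Op 7: merge R2<->R1 -> R2=(0,13,1) R1=(0,13,1)
Op 8: merge R2<->R0 -> R2=(4,13,1) R0=(4,13,1)
Op 9: inc R1 by 5 -> R1=(0,18,1) value=19
Op 10: inc R0 by 2 -> R0=(6,13,1) value=20
Op 11: inc R2 by 5 -> R2=(4,13,6) value=23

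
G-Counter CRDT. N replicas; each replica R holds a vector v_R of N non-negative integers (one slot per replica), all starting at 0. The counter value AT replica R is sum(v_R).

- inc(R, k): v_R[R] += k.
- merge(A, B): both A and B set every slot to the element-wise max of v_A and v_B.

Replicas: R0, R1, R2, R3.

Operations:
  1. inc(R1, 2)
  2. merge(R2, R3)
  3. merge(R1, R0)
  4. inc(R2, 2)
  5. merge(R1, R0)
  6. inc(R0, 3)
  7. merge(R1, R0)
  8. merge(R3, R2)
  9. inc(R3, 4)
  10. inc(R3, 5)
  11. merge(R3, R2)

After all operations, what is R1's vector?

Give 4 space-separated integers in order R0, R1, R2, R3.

Op 1: inc R1 by 2 -> R1=(0,2,0,0) value=2
Op 2: merge R2<->R3 -> R2=(0,0,0,0) R3=(0,0,0,0)
Op 3: merge R1<->R0 -> R1=(0,2,0,0) R0=(0,2,0,0)
Op 4: inc R2 by 2 -> R2=(0,0,2,0) value=2
Op 5: merge R1<->R0 -> R1=(0,2,0,0) R0=(0,2,0,0)
Op 6: inc R0 by 3 -> R0=(3,2,0,0) value=5
Op 7: merge R1<->R0 -> R1=(3,2,0,0) R0=(3,2,0,0)
Op 8: merge R3<->R2 -> R3=(0,0,2,0) R2=(0,0,2,0)
Op 9: inc R3 by 4 -> R3=(0,0,2,4) value=6
Op 10: inc R3 by 5 -> R3=(0,0,2,9) value=11
Op 11: merge R3<->R2 -> R3=(0,0,2,9) R2=(0,0,2,9)

Answer: 3 2 0 0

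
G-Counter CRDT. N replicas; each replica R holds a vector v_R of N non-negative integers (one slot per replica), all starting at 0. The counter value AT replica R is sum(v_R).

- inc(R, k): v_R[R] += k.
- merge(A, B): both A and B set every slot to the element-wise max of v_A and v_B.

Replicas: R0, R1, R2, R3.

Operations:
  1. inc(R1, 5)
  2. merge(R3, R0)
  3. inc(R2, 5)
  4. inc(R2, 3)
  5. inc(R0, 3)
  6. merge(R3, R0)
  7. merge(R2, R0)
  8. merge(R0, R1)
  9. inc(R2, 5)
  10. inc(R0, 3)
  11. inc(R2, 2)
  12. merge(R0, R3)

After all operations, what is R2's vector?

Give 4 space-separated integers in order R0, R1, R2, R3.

Answer: 3 0 15 0

Derivation:
Op 1: inc R1 by 5 -> R1=(0,5,0,0) value=5
Op 2: merge R3<->R0 -> R3=(0,0,0,0) R0=(0,0,0,0)
Op 3: inc R2 by 5 -> R2=(0,0,5,0) value=5
Op 4: inc R2 by 3 -> R2=(0,0,8,0) value=8
Op 5: inc R0 by 3 -> R0=(3,0,0,0) value=3
Op 6: merge R3<->R0 -> R3=(3,0,0,0) R0=(3,0,0,0)
Op 7: merge R2<->R0 -> R2=(3,0,8,0) R0=(3,0,8,0)
Op 8: merge R0<->R1 -> R0=(3,5,8,0) R1=(3,5,8,0)
Op 9: inc R2 by 5 -> R2=(3,0,13,0) value=16
Op 10: inc R0 by 3 -> R0=(6,5,8,0) value=19
Op 11: inc R2 by 2 -> R2=(3,0,15,0) value=18
Op 12: merge R0<->R3 -> R0=(6,5,8,0) R3=(6,5,8,0)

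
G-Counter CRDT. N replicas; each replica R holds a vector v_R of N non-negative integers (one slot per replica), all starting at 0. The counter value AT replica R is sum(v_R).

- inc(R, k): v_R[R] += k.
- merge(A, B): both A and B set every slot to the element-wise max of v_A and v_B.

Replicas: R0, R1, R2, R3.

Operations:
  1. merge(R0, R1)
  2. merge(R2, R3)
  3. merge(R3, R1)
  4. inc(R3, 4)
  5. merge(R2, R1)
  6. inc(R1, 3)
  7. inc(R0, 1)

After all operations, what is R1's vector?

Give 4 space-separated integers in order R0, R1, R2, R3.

Answer: 0 3 0 0

Derivation:
Op 1: merge R0<->R1 -> R0=(0,0,0,0) R1=(0,0,0,0)
Op 2: merge R2<->R3 -> R2=(0,0,0,0) R3=(0,0,0,0)
Op 3: merge R3<->R1 -> R3=(0,0,0,0) R1=(0,0,0,0)
Op 4: inc R3 by 4 -> R3=(0,0,0,4) value=4
Op 5: merge R2<->R1 -> R2=(0,0,0,0) R1=(0,0,0,0)
Op 6: inc R1 by 3 -> R1=(0,3,0,0) value=3
Op 7: inc R0 by 1 -> R0=(1,0,0,0) value=1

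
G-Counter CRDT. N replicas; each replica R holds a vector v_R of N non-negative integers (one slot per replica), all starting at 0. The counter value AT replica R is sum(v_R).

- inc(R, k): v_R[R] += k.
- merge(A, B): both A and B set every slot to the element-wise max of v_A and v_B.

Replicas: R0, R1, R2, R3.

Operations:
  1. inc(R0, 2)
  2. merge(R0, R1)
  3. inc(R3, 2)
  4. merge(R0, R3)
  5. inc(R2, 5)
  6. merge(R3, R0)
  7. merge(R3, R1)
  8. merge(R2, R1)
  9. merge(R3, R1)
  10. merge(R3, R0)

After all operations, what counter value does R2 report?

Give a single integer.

Op 1: inc R0 by 2 -> R0=(2,0,0,0) value=2
Op 2: merge R0<->R1 -> R0=(2,0,0,0) R1=(2,0,0,0)
Op 3: inc R3 by 2 -> R3=(0,0,0,2) value=2
Op 4: merge R0<->R3 -> R0=(2,0,0,2) R3=(2,0,0,2)
Op 5: inc R2 by 5 -> R2=(0,0,5,0) value=5
Op 6: merge R3<->R0 -> R3=(2,0,0,2) R0=(2,0,0,2)
Op 7: merge R3<->R1 -> R3=(2,0,0,2) R1=(2,0,0,2)
Op 8: merge R2<->R1 -> R2=(2,0,5,2) R1=(2,0,5,2)
Op 9: merge R3<->R1 -> R3=(2,0,5,2) R1=(2,0,5,2)
Op 10: merge R3<->R0 -> R3=(2,0,5,2) R0=(2,0,5,2)

Answer: 9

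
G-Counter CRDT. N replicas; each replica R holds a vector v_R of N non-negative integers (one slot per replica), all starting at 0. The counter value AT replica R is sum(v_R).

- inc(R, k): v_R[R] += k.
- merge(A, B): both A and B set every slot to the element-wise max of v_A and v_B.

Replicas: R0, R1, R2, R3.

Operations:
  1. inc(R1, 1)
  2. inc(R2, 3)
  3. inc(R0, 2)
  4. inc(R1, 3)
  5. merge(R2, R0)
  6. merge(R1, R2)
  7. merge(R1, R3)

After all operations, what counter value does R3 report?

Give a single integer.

Answer: 9

Derivation:
Op 1: inc R1 by 1 -> R1=(0,1,0,0) value=1
Op 2: inc R2 by 3 -> R2=(0,0,3,0) value=3
Op 3: inc R0 by 2 -> R0=(2,0,0,0) value=2
Op 4: inc R1 by 3 -> R1=(0,4,0,0) value=4
Op 5: merge R2<->R0 -> R2=(2,0,3,0) R0=(2,0,3,0)
Op 6: merge R1<->R2 -> R1=(2,4,3,0) R2=(2,4,3,0)
Op 7: merge R1<->R3 -> R1=(2,4,3,0) R3=(2,4,3,0)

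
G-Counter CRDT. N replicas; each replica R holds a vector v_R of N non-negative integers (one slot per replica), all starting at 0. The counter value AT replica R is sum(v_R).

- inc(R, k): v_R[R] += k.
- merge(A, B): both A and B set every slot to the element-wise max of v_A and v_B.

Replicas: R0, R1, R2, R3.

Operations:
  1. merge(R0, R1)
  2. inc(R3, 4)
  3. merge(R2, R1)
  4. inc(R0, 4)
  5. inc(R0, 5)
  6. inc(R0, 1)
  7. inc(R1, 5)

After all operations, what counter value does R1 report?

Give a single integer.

Answer: 5

Derivation:
Op 1: merge R0<->R1 -> R0=(0,0,0,0) R1=(0,0,0,0)
Op 2: inc R3 by 4 -> R3=(0,0,0,4) value=4
Op 3: merge R2<->R1 -> R2=(0,0,0,0) R1=(0,0,0,0)
Op 4: inc R0 by 4 -> R0=(4,0,0,0) value=4
Op 5: inc R0 by 5 -> R0=(9,0,0,0) value=9
Op 6: inc R0 by 1 -> R0=(10,0,0,0) value=10
Op 7: inc R1 by 5 -> R1=(0,5,0,0) value=5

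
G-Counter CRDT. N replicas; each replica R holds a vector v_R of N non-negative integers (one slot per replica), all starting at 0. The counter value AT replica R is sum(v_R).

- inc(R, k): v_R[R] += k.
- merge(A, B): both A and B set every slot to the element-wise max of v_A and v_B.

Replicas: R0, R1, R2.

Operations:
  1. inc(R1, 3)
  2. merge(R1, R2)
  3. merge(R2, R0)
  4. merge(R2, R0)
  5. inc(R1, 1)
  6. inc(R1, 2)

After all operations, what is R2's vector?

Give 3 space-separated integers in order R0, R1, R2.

Op 1: inc R1 by 3 -> R1=(0,3,0) value=3
Op 2: merge R1<->R2 -> R1=(0,3,0) R2=(0,3,0)
Op 3: merge R2<->R0 -> R2=(0,3,0) R0=(0,3,0)
Op 4: merge R2<->R0 -> R2=(0,3,0) R0=(0,3,0)
Op 5: inc R1 by 1 -> R1=(0,4,0) value=4
Op 6: inc R1 by 2 -> R1=(0,6,0) value=6

Answer: 0 3 0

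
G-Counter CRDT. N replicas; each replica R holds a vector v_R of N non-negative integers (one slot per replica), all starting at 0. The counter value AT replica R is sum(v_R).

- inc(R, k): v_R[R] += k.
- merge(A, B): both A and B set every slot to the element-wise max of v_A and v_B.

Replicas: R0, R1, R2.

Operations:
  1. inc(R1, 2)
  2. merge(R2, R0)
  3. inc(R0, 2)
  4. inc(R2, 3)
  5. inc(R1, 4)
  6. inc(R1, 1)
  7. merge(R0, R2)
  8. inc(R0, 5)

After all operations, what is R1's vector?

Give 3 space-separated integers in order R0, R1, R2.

Answer: 0 7 0

Derivation:
Op 1: inc R1 by 2 -> R1=(0,2,0) value=2
Op 2: merge R2<->R0 -> R2=(0,0,0) R0=(0,0,0)
Op 3: inc R0 by 2 -> R0=(2,0,0) value=2
Op 4: inc R2 by 3 -> R2=(0,0,3) value=3
Op 5: inc R1 by 4 -> R1=(0,6,0) value=6
Op 6: inc R1 by 1 -> R1=(0,7,0) value=7
Op 7: merge R0<->R2 -> R0=(2,0,3) R2=(2,0,3)
Op 8: inc R0 by 5 -> R0=(7,0,3) value=10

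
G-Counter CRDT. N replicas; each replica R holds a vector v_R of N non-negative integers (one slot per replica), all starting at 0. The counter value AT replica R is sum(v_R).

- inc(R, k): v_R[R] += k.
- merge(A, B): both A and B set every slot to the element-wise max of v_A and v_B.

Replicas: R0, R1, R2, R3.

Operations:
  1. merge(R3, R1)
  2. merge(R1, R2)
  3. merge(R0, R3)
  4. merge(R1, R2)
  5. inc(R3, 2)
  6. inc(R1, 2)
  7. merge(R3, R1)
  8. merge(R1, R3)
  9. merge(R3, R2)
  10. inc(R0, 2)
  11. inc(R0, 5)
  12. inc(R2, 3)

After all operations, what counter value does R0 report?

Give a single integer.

Answer: 7

Derivation:
Op 1: merge R3<->R1 -> R3=(0,0,0,0) R1=(0,0,0,0)
Op 2: merge R1<->R2 -> R1=(0,0,0,0) R2=(0,0,0,0)
Op 3: merge R0<->R3 -> R0=(0,0,0,0) R3=(0,0,0,0)
Op 4: merge R1<->R2 -> R1=(0,0,0,0) R2=(0,0,0,0)
Op 5: inc R3 by 2 -> R3=(0,0,0,2) value=2
Op 6: inc R1 by 2 -> R1=(0,2,0,0) value=2
Op 7: merge R3<->R1 -> R3=(0,2,0,2) R1=(0,2,0,2)
Op 8: merge R1<->R3 -> R1=(0,2,0,2) R3=(0,2,0,2)
Op 9: merge R3<->R2 -> R3=(0,2,0,2) R2=(0,2,0,2)
Op 10: inc R0 by 2 -> R0=(2,0,0,0) value=2
Op 11: inc R0 by 5 -> R0=(7,0,0,0) value=7
Op 12: inc R2 by 3 -> R2=(0,2,3,2) value=7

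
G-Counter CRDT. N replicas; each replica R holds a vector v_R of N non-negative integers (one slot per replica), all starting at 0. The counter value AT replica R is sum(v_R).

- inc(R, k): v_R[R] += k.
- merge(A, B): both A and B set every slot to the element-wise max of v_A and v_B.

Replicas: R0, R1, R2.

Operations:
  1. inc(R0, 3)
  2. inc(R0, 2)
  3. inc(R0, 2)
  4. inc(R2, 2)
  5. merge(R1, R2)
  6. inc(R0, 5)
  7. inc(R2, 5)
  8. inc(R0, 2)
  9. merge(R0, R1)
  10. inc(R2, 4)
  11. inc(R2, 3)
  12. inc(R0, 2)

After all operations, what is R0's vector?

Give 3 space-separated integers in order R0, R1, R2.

Op 1: inc R0 by 3 -> R0=(3,0,0) value=3
Op 2: inc R0 by 2 -> R0=(5,0,0) value=5
Op 3: inc R0 by 2 -> R0=(7,0,0) value=7
Op 4: inc R2 by 2 -> R2=(0,0,2) value=2
Op 5: merge R1<->R2 -> R1=(0,0,2) R2=(0,0,2)
Op 6: inc R0 by 5 -> R0=(12,0,0) value=12
Op 7: inc R2 by 5 -> R2=(0,0,7) value=7
Op 8: inc R0 by 2 -> R0=(14,0,0) value=14
Op 9: merge R0<->R1 -> R0=(14,0,2) R1=(14,0,2)
Op 10: inc R2 by 4 -> R2=(0,0,11) value=11
Op 11: inc R2 by 3 -> R2=(0,0,14) value=14
Op 12: inc R0 by 2 -> R0=(16,0,2) value=18

Answer: 16 0 2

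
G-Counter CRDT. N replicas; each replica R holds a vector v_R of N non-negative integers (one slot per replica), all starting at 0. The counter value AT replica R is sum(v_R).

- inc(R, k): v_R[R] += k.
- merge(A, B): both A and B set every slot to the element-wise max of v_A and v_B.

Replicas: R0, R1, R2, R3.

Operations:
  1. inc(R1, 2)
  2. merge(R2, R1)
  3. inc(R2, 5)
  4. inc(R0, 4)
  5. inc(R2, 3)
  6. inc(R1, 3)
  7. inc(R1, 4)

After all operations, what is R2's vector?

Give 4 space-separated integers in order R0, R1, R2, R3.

Answer: 0 2 8 0

Derivation:
Op 1: inc R1 by 2 -> R1=(0,2,0,0) value=2
Op 2: merge R2<->R1 -> R2=(0,2,0,0) R1=(0,2,0,0)
Op 3: inc R2 by 5 -> R2=(0,2,5,0) value=7
Op 4: inc R0 by 4 -> R0=(4,0,0,0) value=4
Op 5: inc R2 by 3 -> R2=(0,2,8,0) value=10
Op 6: inc R1 by 3 -> R1=(0,5,0,0) value=5
Op 7: inc R1 by 4 -> R1=(0,9,0,0) value=9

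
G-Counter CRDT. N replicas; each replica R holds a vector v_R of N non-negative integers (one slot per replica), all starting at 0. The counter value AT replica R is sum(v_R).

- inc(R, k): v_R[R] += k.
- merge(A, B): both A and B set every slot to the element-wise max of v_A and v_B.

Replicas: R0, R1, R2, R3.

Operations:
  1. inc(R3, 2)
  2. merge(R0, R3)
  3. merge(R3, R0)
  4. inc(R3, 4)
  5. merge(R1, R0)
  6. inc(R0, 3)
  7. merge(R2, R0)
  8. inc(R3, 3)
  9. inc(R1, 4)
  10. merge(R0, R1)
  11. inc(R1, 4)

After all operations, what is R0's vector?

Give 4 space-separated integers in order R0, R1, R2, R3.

Op 1: inc R3 by 2 -> R3=(0,0,0,2) value=2
Op 2: merge R0<->R3 -> R0=(0,0,0,2) R3=(0,0,0,2)
Op 3: merge R3<->R0 -> R3=(0,0,0,2) R0=(0,0,0,2)
Op 4: inc R3 by 4 -> R3=(0,0,0,6) value=6
Op 5: merge R1<->R0 -> R1=(0,0,0,2) R0=(0,0,0,2)
Op 6: inc R0 by 3 -> R0=(3,0,0,2) value=5
Op 7: merge R2<->R0 -> R2=(3,0,0,2) R0=(3,0,0,2)
Op 8: inc R3 by 3 -> R3=(0,0,0,9) value=9
Op 9: inc R1 by 4 -> R1=(0,4,0,2) value=6
Op 10: merge R0<->R1 -> R0=(3,4,0,2) R1=(3,4,0,2)
Op 11: inc R1 by 4 -> R1=(3,8,0,2) value=13

Answer: 3 4 0 2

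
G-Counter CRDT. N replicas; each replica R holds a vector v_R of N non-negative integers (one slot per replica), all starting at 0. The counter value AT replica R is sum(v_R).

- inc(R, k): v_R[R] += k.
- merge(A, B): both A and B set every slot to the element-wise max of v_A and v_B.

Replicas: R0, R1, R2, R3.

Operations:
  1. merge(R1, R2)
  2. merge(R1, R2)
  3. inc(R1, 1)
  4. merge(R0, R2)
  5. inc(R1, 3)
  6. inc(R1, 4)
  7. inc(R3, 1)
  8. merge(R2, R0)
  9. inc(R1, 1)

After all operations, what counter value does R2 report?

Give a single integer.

Op 1: merge R1<->R2 -> R1=(0,0,0,0) R2=(0,0,0,0)
Op 2: merge R1<->R2 -> R1=(0,0,0,0) R2=(0,0,0,0)
Op 3: inc R1 by 1 -> R1=(0,1,0,0) value=1
Op 4: merge R0<->R2 -> R0=(0,0,0,0) R2=(0,0,0,0)
Op 5: inc R1 by 3 -> R1=(0,4,0,0) value=4
Op 6: inc R1 by 4 -> R1=(0,8,0,0) value=8
Op 7: inc R3 by 1 -> R3=(0,0,0,1) value=1
Op 8: merge R2<->R0 -> R2=(0,0,0,0) R0=(0,0,0,0)
Op 9: inc R1 by 1 -> R1=(0,9,0,0) value=9

Answer: 0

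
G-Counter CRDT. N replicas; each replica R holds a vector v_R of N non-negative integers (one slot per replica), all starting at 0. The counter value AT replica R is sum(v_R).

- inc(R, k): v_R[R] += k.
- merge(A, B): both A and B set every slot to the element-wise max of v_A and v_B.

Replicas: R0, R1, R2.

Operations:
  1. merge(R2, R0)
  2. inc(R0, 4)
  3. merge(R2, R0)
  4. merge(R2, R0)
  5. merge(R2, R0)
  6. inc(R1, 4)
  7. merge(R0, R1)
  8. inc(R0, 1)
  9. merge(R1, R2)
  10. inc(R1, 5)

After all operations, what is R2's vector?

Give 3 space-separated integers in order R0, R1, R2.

Op 1: merge R2<->R0 -> R2=(0,0,0) R0=(0,0,0)
Op 2: inc R0 by 4 -> R0=(4,0,0) value=4
Op 3: merge R2<->R0 -> R2=(4,0,0) R0=(4,0,0)
Op 4: merge R2<->R0 -> R2=(4,0,0) R0=(4,0,0)
Op 5: merge R2<->R0 -> R2=(4,0,0) R0=(4,0,0)
Op 6: inc R1 by 4 -> R1=(0,4,0) value=4
Op 7: merge R0<->R1 -> R0=(4,4,0) R1=(4,4,0)
Op 8: inc R0 by 1 -> R0=(5,4,0) value=9
Op 9: merge R1<->R2 -> R1=(4,4,0) R2=(4,4,0)
Op 10: inc R1 by 5 -> R1=(4,9,0) value=13

Answer: 4 4 0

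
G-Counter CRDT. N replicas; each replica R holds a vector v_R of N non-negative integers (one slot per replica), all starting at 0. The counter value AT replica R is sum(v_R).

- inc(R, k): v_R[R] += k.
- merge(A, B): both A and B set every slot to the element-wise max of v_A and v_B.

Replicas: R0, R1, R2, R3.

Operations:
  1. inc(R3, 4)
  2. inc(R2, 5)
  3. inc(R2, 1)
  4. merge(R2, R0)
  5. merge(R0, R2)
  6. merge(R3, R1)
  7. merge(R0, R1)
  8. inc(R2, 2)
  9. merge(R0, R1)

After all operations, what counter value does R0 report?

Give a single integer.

Answer: 10

Derivation:
Op 1: inc R3 by 4 -> R3=(0,0,0,4) value=4
Op 2: inc R2 by 5 -> R2=(0,0,5,0) value=5
Op 3: inc R2 by 1 -> R2=(0,0,6,0) value=6
Op 4: merge R2<->R0 -> R2=(0,0,6,0) R0=(0,0,6,0)
Op 5: merge R0<->R2 -> R0=(0,0,6,0) R2=(0,0,6,0)
Op 6: merge R3<->R1 -> R3=(0,0,0,4) R1=(0,0,0,4)
Op 7: merge R0<->R1 -> R0=(0,0,6,4) R1=(0,0,6,4)
Op 8: inc R2 by 2 -> R2=(0,0,8,0) value=8
Op 9: merge R0<->R1 -> R0=(0,0,6,4) R1=(0,0,6,4)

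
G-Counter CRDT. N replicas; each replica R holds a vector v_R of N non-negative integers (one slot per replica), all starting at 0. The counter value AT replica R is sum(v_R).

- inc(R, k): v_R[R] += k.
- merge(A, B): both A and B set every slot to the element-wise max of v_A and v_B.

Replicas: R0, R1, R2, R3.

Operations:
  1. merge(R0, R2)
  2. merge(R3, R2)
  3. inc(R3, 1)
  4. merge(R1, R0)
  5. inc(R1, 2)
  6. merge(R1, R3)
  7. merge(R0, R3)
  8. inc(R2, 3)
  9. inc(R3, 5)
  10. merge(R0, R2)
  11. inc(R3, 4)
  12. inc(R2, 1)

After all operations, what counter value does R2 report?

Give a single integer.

Answer: 7

Derivation:
Op 1: merge R0<->R2 -> R0=(0,0,0,0) R2=(0,0,0,0)
Op 2: merge R3<->R2 -> R3=(0,0,0,0) R2=(0,0,0,0)
Op 3: inc R3 by 1 -> R3=(0,0,0,1) value=1
Op 4: merge R1<->R0 -> R1=(0,0,0,0) R0=(0,0,0,0)
Op 5: inc R1 by 2 -> R1=(0,2,0,0) value=2
Op 6: merge R1<->R3 -> R1=(0,2,0,1) R3=(0,2,0,1)
Op 7: merge R0<->R3 -> R0=(0,2,0,1) R3=(0,2,0,1)
Op 8: inc R2 by 3 -> R2=(0,0,3,0) value=3
Op 9: inc R3 by 5 -> R3=(0,2,0,6) value=8
Op 10: merge R0<->R2 -> R0=(0,2,3,1) R2=(0,2,3,1)
Op 11: inc R3 by 4 -> R3=(0,2,0,10) value=12
Op 12: inc R2 by 1 -> R2=(0,2,4,1) value=7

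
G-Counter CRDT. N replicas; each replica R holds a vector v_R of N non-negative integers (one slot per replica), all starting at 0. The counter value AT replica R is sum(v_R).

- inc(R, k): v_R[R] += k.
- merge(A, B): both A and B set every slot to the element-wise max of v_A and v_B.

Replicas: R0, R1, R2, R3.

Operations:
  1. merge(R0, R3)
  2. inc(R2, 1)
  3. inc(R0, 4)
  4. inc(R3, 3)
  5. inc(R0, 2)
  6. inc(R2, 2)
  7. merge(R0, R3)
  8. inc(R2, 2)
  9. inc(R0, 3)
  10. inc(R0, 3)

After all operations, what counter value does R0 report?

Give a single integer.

Op 1: merge R0<->R3 -> R0=(0,0,0,0) R3=(0,0,0,0)
Op 2: inc R2 by 1 -> R2=(0,0,1,0) value=1
Op 3: inc R0 by 4 -> R0=(4,0,0,0) value=4
Op 4: inc R3 by 3 -> R3=(0,0,0,3) value=3
Op 5: inc R0 by 2 -> R0=(6,0,0,0) value=6
Op 6: inc R2 by 2 -> R2=(0,0,3,0) value=3
Op 7: merge R0<->R3 -> R0=(6,0,0,3) R3=(6,0,0,3)
Op 8: inc R2 by 2 -> R2=(0,0,5,0) value=5
Op 9: inc R0 by 3 -> R0=(9,0,0,3) value=12
Op 10: inc R0 by 3 -> R0=(12,0,0,3) value=15

Answer: 15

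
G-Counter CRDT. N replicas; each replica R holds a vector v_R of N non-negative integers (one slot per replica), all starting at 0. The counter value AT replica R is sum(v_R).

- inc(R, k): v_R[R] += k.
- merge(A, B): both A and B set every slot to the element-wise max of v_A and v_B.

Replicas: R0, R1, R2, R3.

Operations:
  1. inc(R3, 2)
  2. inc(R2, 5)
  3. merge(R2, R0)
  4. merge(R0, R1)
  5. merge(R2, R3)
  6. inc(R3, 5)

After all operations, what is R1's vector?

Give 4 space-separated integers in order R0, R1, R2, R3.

Answer: 0 0 5 0

Derivation:
Op 1: inc R3 by 2 -> R3=(0,0,0,2) value=2
Op 2: inc R2 by 5 -> R2=(0,0,5,0) value=5
Op 3: merge R2<->R0 -> R2=(0,0,5,0) R0=(0,0,5,0)
Op 4: merge R0<->R1 -> R0=(0,0,5,0) R1=(0,0,5,0)
Op 5: merge R2<->R3 -> R2=(0,0,5,2) R3=(0,0,5,2)
Op 6: inc R3 by 5 -> R3=(0,0,5,7) value=12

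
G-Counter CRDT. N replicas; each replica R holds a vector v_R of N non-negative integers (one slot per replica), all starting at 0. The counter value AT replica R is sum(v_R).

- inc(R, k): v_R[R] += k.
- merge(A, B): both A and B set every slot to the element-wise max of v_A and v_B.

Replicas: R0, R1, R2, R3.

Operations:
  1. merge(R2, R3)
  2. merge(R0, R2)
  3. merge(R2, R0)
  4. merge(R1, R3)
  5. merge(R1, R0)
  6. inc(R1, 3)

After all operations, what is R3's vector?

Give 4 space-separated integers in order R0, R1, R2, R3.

Op 1: merge R2<->R3 -> R2=(0,0,0,0) R3=(0,0,0,0)
Op 2: merge R0<->R2 -> R0=(0,0,0,0) R2=(0,0,0,0)
Op 3: merge R2<->R0 -> R2=(0,0,0,0) R0=(0,0,0,0)
Op 4: merge R1<->R3 -> R1=(0,0,0,0) R3=(0,0,0,0)
Op 5: merge R1<->R0 -> R1=(0,0,0,0) R0=(0,0,0,0)
Op 6: inc R1 by 3 -> R1=(0,3,0,0) value=3

Answer: 0 0 0 0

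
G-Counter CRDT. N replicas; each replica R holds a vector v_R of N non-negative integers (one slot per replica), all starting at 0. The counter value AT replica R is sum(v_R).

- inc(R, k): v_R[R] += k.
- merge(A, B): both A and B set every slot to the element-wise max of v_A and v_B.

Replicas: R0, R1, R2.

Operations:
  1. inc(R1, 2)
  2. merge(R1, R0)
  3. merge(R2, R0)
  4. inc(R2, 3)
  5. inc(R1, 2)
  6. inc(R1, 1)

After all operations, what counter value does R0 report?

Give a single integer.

Op 1: inc R1 by 2 -> R1=(0,2,0) value=2
Op 2: merge R1<->R0 -> R1=(0,2,0) R0=(0,2,0)
Op 3: merge R2<->R0 -> R2=(0,2,0) R0=(0,2,0)
Op 4: inc R2 by 3 -> R2=(0,2,3) value=5
Op 5: inc R1 by 2 -> R1=(0,4,0) value=4
Op 6: inc R1 by 1 -> R1=(0,5,0) value=5

Answer: 2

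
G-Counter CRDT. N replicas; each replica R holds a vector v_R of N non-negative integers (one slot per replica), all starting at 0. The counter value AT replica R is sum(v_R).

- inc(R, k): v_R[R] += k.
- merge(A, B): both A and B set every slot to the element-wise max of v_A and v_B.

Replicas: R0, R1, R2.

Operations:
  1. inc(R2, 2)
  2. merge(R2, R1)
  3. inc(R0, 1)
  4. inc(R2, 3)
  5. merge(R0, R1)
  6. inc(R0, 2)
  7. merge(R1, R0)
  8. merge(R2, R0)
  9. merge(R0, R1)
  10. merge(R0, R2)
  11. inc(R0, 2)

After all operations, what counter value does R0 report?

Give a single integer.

Answer: 10

Derivation:
Op 1: inc R2 by 2 -> R2=(0,0,2) value=2
Op 2: merge R2<->R1 -> R2=(0,0,2) R1=(0,0,2)
Op 3: inc R0 by 1 -> R0=(1,0,0) value=1
Op 4: inc R2 by 3 -> R2=(0,0,5) value=5
Op 5: merge R0<->R1 -> R0=(1,0,2) R1=(1,0,2)
Op 6: inc R0 by 2 -> R0=(3,0,2) value=5
Op 7: merge R1<->R0 -> R1=(3,0,2) R0=(3,0,2)
Op 8: merge R2<->R0 -> R2=(3,0,5) R0=(3,0,5)
Op 9: merge R0<->R1 -> R0=(3,0,5) R1=(3,0,5)
Op 10: merge R0<->R2 -> R0=(3,0,5) R2=(3,0,5)
Op 11: inc R0 by 2 -> R0=(5,0,5) value=10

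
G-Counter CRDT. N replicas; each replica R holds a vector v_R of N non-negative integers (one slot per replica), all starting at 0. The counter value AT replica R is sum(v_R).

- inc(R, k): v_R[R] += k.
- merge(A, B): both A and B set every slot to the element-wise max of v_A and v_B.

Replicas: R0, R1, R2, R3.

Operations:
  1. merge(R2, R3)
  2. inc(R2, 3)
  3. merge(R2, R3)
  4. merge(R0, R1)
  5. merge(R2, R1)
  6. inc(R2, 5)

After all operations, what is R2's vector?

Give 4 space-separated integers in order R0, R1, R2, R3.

Op 1: merge R2<->R3 -> R2=(0,0,0,0) R3=(0,0,0,0)
Op 2: inc R2 by 3 -> R2=(0,0,3,0) value=3
Op 3: merge R2<->R3 -> R2=(0,0,3,0) R3=(0,0,3,0)
Op 4: merge R0<->R1 -> R0=(0,0,0,0) R1=(0,0,0,0)
Op 5: merge R2<->R1 -> R2=(0,0,3,0) R1=(0,0,3,0)
Op 6: inc R2 by 5 -> R2=(0,0,8,0) value=8

Answer: 0 0 8 0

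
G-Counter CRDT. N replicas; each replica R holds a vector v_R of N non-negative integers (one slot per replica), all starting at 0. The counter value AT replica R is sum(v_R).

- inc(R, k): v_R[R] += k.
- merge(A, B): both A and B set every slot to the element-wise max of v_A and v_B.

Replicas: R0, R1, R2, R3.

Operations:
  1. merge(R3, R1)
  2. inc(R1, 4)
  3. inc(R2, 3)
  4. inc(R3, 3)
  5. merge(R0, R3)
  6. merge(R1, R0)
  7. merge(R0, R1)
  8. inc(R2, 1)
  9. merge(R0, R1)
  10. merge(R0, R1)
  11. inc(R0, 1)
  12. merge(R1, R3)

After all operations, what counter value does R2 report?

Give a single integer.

Op 1: merge R3<->R1 -> R3=(0,0,0,0) R1=(0,0,0,0)
Op 2: inc R1 by 4 -> R1=(0,4,0,0) value=4
Op 3: inc R2 by 3 -> R2=(0,0,3,0) value=3
Op 4: inc R3 by 3 -> R3=(0,0,0,3) value=3
Op 5: merge R0<->R3 -> R0=(0,0,0,3) R3=(0,0,0,3)
Op 6: merge R1<->R0 -> R1=(0,4,0,3) R0=(0,4,0,3)
Op 7: merge R0<->R1 -> R0=(0,4,0,3) R1=(0,4,0,3)
Op 8: inc R2 by 1 -> R2=(0,0,4,0) value=4
Op 9: merge R0<->R1 -> R0=(0,4,0,3) R1=(0,4,0,3)
Op 10: merge R0<->R1 -> R0=(0,4,0,3) R1=(0,4,0,3)
Op 11: inc R0 by 1 -> R0=(1,4,0,3) value=8
Op 12: merge R1<->R3 -> R1=(0,4,0,3) R3=(0,4,0,3)

Answer: 4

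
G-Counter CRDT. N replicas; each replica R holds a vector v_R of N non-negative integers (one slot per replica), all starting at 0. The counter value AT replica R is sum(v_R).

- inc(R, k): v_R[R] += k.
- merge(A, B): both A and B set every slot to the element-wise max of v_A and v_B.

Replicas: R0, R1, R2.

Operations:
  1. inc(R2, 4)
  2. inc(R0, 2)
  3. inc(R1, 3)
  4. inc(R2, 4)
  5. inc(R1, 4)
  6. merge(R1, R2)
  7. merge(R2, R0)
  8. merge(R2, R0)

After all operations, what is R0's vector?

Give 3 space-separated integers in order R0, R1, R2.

Answer: 2 7 8

Derivation:
Op 1: inc R2 by 4 -> R2=(0,0,4) value=4
Op 2: inc R0 by 2 -> R0=(2,0,0) value=2
Op 3: inc R1 by 3 -> R1=(0,3,0) value=3
Op 4: inc R2 by 4 -> R2=(0,0,8) value=8
Op 5: inc R1 by 4 -> R1=(0,7,0) value=7
Op 6: merge R1<->R2 -> R1=(0,7,8) R2=(0,7,8)
Op 7: merge R2<->R0 -> R2=(2,7,8) R0=(2,7,8)
Op 8: merge R2<->R0 -> R2=(2,7,8) R0=(2,7,8)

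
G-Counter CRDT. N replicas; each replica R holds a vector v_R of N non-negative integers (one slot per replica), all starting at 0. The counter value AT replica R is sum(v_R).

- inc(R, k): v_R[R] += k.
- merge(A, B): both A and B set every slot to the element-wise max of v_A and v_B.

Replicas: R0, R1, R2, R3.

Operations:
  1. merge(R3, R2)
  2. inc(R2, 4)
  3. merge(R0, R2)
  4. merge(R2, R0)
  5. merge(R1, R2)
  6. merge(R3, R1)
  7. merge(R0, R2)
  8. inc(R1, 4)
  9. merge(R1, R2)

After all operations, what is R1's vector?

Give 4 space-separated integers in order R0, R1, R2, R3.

Op 1: merge R3<->R2 -> R3=(0,0,0,0) R2=(0,0,0,0)
Op 2: inc R2 by 4 -> R2=(0,0,4,0) value=4
Op 3: merge R0<->R2 -> R0=(0,0,4,0) R2=(0,0,4,0)
Op 4: merge R2<->R0 -> R2=(0,0,4,0) R0=(0,0,4,0)
Op 5: merge R1<->R2 -> R1=(0,0,4,0) R2=(0,0,4,0)
Op 6: merge R3<->R1 -> R3=(0,0,4,0) R1=(0,0,4,0)
Op 7: merge R0<->R2 -> R0=(0,0,4,0) R2=(0,0,4,0)
Op 8: inc R1 by 4 -> R1=(0,4,4,0) value=8
Op 9: merge R1<->R2 -> R1=(0,4,4,0) R2=(0,4,4,0)

Answer: 0 4 4 0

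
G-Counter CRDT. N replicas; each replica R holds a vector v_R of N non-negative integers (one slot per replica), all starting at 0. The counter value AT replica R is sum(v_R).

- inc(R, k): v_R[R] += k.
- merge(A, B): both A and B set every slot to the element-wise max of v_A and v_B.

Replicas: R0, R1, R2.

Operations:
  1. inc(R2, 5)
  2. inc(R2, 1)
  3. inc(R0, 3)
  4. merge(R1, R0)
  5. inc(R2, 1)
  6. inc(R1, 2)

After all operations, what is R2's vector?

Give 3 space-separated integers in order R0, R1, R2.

Op 1: inc R2 by 5 -> R2=(0,0,5) value=5
Op 2: inc R2 by 1 -> R2=(0,0,6) value=6
Op 3: inc R0 by 3 -> R0=(3,0,0) value=3
Op 4: merge R1<->R0 -> R1=(3,0,0) R0=(3,0,0)
Op 5: inc R2 by 1 -> R2=(0,0,7) value=7
Op 6: inc R1 by 2 -> R1=(3,2,0) value=5

Answer: 0 0 7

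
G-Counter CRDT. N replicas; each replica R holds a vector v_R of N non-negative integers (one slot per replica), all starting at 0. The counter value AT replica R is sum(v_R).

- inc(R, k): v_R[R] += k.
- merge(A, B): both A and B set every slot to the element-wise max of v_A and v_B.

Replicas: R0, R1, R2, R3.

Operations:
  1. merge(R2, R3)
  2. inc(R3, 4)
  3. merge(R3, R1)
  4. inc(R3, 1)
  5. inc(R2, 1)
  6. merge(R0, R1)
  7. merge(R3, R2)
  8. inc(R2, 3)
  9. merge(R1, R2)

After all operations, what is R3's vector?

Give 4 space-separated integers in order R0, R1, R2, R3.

Op 1: merge R2<->R3 -> R2=(0,0,0,0) R3=(0,0,0,0)
Op 2: inc R3 by 4 -> R3=(0,0,0,4) value=4
Op 3: merge R3<->R1 -> R3=(0,0,0,4) R1=(0,0,0,4)
Op 4: inc R3 by 1 -> R3=(0,0,0,5) value=5
Op 5: inc R2 by 1 -> R2=(0,0,1,0) value=1
Op 6: merge R0<->R1 -> R0=(0,0,0,4) R1=(0,0,0,4)
Op 7: merge R3<->R2 -> R3=(0,0,1,5) R2=(0,0,1,5)
Op 8: inc R2 by 3 -> R2=(0,0,4,5) value=9
Op 9: merge R1<->R2 -> R1=(0,0,4,5) R2=(0,0,4,5)

Answer: 0 0 1 5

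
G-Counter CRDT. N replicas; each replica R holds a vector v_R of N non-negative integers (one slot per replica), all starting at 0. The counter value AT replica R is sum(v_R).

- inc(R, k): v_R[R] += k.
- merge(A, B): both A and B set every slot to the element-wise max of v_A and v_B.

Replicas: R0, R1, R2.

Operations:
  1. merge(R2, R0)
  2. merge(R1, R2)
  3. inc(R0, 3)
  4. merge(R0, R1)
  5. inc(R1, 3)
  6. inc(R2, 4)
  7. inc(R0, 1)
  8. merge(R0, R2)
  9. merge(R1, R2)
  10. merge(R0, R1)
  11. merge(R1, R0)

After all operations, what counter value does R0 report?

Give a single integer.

Op 1: merge R2<->R0 -> R2=(0,0,0) R0=(0,0,0)
Op 2: merge R1<->R2 -> R1=(0,0,0) R2=(0,0,0)
Op 3: inc R0 by 3 -> R0=(3,0,0) value=3
Op 4: merge R0<->R1 -> R0=(3,0,0) R1=(3,0,0)
Op 5: inc R1 by 3 -> R1=(3,3,0) value=6
Op 6: inc R2 by 4 -> R2=(0,0,4) value=4
Op 7: inc R0 by 1 -> R0=(4,0,0) value=4
Op 8: merge R0<->R2 -> R0=(4,0,4) R2=(4,0,4)
Op 9: merge R1<->R2 -> R1=(4,3,4) R2=(4,3,4)
Op 10: merge R0<->R1 -> R0=(4,3,4) R1=(4,3,4)
Op 11: merge R1<->R0 -> R1=(4,3,4) R0=(4,3,4)

Answer: 11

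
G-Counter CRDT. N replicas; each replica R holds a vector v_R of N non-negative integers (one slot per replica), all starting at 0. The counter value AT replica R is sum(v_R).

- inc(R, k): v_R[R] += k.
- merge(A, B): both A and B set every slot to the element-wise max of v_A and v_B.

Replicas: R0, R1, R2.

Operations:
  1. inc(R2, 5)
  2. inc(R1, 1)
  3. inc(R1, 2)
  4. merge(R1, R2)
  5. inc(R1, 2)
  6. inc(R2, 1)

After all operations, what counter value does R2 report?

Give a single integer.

Answer: 9

Derivation:
Op 1: inc R2 by 5 -> R2=(0,0,5) value=5
Op 2: inc R1 by 1 -> R1=(0,1,0) value=1
Op 3: inc R1 by 2 -> R1=(0,3,0) value=3
Op 4: merge R1<->R2 -> R1=(0,3,5) R2=(0,3,5)
Op 5: inc R1 by 2 -> R1=(0,5,5) value=10
Op 6: inc R2 by 1 -> R2=(0,3,6) value=9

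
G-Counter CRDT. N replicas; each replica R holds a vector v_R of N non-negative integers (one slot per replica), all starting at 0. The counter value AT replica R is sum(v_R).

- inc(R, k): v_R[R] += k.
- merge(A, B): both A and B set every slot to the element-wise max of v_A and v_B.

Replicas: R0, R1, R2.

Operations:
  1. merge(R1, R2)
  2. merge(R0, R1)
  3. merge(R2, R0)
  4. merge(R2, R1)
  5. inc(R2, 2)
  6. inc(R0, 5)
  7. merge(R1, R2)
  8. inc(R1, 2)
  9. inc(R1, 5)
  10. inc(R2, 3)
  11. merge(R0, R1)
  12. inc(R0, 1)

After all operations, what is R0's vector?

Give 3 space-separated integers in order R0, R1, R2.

Op 1: merge R1<->R2 -> R1=(0,0,0) R2=(0,0,0)
Op 2: merge R0<->R1 -> R0=(0,0,0) R1=(0,0,0)
Op 3: merge R2<->R0 -> R2=(0,0,0) R0=(0,0,0)
Op 4: merge R2<->R1 -> R2=(0,0,0) R1=(0,0,0)
Op 5: inc R2 by 2 -> R2=(0,0,2) value=2
Op 6: inc R0 by 5 -> R0=(5,0,0) value=5
Op 7: merge R1<->R2 -> R1=(0,0,2) R2=(0,0,2)
Op 8: inc R1 by 2 -> R1=(0,2,2) value=4
Op 9: inc R1 by 5 -> R1=(0,7,2) value=9
Op 10: inc R2 by 3 -> R2=(0,0,5) value=5
Op 11: merge R0<->R1 -> R0=(5,7,2) R1=(5,7,2)
Op 12: inc R0 by 1 -> R0=(6,7,2) value=15

Answer: 6 7 2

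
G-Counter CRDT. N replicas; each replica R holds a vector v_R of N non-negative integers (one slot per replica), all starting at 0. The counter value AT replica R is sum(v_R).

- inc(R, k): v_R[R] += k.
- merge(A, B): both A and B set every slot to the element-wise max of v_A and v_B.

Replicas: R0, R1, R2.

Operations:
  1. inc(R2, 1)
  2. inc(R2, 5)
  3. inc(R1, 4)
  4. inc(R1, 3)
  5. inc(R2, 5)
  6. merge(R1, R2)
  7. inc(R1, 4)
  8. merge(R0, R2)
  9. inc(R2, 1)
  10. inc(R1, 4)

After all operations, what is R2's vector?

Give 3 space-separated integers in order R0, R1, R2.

Op 1: inc R2 by 1 -> R2=(0,0,1) value=1
Op 2: inc R2 by 5 -> R2=(0,0,6) value=6
Op 3: inc R1 by 4 -> R1=(0,4,0) value=4
Op 4: inc R1 by 3 -> R1=(0,7,0) value=7
Op 5: inc R2 by 5 -> R2=(0,0,11) value=11
Op 6: merge R1<->R2 -> R1=(0,7,11) R2=(0,7,11)
Op 7: inc R1 by 4 -> R1=(0,11,11) value=22
Op 8: merge R0<->R2 -> R0=(0,7,11) R2=(0,7,11)
Op 9: inc R2 by 1 -> R2=(0,7,12) value=19
Op 10: inc R1 by 4 -> R1=(0,15,11) value=26

Answer: 0 7 12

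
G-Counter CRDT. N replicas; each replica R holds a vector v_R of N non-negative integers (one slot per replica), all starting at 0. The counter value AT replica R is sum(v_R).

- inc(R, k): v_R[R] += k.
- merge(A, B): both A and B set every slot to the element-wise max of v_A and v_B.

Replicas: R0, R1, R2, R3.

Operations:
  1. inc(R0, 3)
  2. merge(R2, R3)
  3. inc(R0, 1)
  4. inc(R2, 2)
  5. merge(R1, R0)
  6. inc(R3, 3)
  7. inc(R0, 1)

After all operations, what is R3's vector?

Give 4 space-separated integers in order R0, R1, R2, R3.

Op 1: inc R0 by 3 -> R0=(3,0,0,0) value=3
Op 2: merge R2<->R3 -> R2=(0,0,0,0) R3=(0,0,0,0)
Op 3: inc R0 by 1 -> R0=(4,0,0,0) value=4
Op 4: inc R2 by 2 -> R2=(0,0,2,0) value=2
Op 5: merge R1<->R0 -> R1=(4,0,0,0) R0=(4,0,0,0)
Op 6: inc R3 by 3 -> R3=(0,0,0,3) value=3
Op 7: inc R0 by 1 -> R0=(5,0,0,0) value=5

Answer: 0 0 0 3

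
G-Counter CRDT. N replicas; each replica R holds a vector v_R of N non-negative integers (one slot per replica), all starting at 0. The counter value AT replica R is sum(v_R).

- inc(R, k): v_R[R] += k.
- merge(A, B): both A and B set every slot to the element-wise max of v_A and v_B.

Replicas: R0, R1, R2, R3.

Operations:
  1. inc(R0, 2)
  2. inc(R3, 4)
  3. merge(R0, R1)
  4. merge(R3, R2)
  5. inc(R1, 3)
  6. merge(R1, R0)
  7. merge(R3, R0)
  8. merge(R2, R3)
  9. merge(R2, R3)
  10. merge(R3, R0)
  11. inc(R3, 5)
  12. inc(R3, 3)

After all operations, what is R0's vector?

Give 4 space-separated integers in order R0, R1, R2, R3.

Answer: 2 3 0 4

Derivation:
Op 1: inc R0 by 2 -> R0=(2,0,0,0) value=2
Op 2: inc R3 by 4 -> R3=(0,0,0,4) value=4
Op 3: merge R0<->R1 -> R0=(2,0,0,0) R1=(2,0,0,0)
Op 4: merge R3<->R2 -> R3=(0,0,0,4) R2=(0,0,0,4)
Op 5: inc R1 by 3 -> R1=(2,3,0,0) value=5
Op 6: merge R1<->R0 -> R1=(2,3,0,0) R0=(2,3,0,0)
Op 7: merge R3<->R0 -> R3=(2,3,0,4) R0=(2,3,0,4)
Op 8: merge R2<->R3 -> R2=(2,3,0,4) R3=(2,3,0,4)
Op 9: merge R2<->R3 -> R2=(2,3,0,4) R3=(2,3,0,4)
Op 10: merge R3<->R0 -> R3=(2,3,0,4) R0=(2,3,0,4)
Op 11: inc R3 by 5 -> R3=(2,3,0,9) value=14
Op 12: inc R3 by 3 -> R3=(2,3,0,12) value=17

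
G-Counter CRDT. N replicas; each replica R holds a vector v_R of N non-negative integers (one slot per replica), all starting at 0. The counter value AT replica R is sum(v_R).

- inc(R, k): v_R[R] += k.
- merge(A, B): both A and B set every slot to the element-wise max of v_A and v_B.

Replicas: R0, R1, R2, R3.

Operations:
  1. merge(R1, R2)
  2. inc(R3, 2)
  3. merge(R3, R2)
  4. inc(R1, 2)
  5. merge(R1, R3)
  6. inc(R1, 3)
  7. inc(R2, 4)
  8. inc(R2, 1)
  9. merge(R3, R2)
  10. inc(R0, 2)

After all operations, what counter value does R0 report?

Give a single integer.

Answer: 2

Derivation:
Op 1: merge R1<->R2 -> R1=(0,0,0,0) R2=(0,0,0,0)
Op 2: inc R3 by 2 -> R3=(0,0,0,2) value=2
Op 3: merge R3<->R2 -> R3=(0,0,0,2) R2=(0,0,0,2)
Op 4: inc R1 by 2 -> R1=(0,2,0,0) value=2
Op 5: merge R1<->R3 -> R1=(0,2,0,2) R3=(0,2,0,2)
Op 6: inc R1 by 3 -> R1=(0,5,0,2) value=7
Op 7: inc R2 by 4 -> R2=(0,0,4,2) value=6
Op 8: inc R2 by 1 -> R2=(0,0,5,2) value=7
Op 9: merge R3<->R2 -> R3=(0,2,5,2) R2=(0,2,5,2)
Op 10: inc R0 by 2 -> R0=(2,0,0,0) value=2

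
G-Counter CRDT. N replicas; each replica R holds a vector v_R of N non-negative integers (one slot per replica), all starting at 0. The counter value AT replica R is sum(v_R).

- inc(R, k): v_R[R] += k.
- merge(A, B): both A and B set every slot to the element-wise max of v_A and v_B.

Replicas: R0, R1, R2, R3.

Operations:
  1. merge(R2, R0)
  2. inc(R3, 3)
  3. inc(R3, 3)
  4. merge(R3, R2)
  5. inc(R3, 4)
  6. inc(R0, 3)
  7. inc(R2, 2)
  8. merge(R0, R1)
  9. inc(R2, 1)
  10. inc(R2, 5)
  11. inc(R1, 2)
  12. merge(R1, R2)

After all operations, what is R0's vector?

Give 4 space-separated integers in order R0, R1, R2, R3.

Answer: 3 0 0 0

Derivation:
Op 1: merge R2<->R0 -> R2=(0,0,0,0) R0=(0,0,0,0)
Op 2: inc R3 by 3 -> R3=(0,0,0,3) value=3
Op 3: inc R3 by 3 -> R3=(0,0,0,6) value=6
Op 4: merge R3<->R2 -> R3=(0,0,0,6) R2=(0,0,0,6)
Op 5: inc R3 by 4 -> R3=(0,0,0,10) value=10
Op 6: inc R0 by 3 -> R0=(3,0,0,0) value=3
Op 7: inc R2 by 2 -> R2=(0,0,2,6) value=8
Op 8: merge R0<->R1 -> R0=(3,0,0,0) R1=(3,0,0,0)
Op 9: inc R2 by 1 -> R2=(0,0,3,6) value=9
Op 10: inc R2 by 5 -> R2=(0,0,8,6) value=14
Op 11: inc R1 by 2 -> R1=(3,2,0,0) value=5
Op 12: merge R1<->R2 -> R1=(3,2,8,6) R2=(3,2,8,6)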